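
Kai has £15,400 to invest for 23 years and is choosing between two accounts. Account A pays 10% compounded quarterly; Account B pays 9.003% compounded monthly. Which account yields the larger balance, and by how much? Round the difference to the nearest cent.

A: (1 + 0.025)^92 ≈ 9.69606718369, so 15,400 × 9.69606718369 ≈ 149,319.4346.
B: (1 + 0.0075025)^276 ≈ 7.86923582647, so 15,400 × 7.86923582647 ≈ 121,186.2317.
Difference ≈ 28,133.2029 in favor of A.

Account A, by £28,133.20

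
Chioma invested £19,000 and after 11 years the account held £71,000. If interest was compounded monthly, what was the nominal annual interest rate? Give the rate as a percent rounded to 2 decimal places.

12.04%

(1 + r/12)^132 = 71,000/19,000 = 3.73684.
1 + r/12 = 3.73684^(1/132) ≈ 1.010037, so r/12 ≈ 0.0100367.
r ≈ 12·0.0100367 = 12.04405%.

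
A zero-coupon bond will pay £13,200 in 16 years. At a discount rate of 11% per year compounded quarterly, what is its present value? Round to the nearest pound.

Growth factor = (1 + 0.0275)^64 ≈ 5.6759316248.
P = 13,200/5.6759316248 ≈ 2,325.6094.

£2,326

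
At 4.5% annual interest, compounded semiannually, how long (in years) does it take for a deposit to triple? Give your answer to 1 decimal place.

(1 + 0.0225)^(2t) = 3.
2t = ln 3 / ln(1 + 0.0225) ≈ 1.0986/0.0222506 ≈ 49.3745.
t ≈ 24.6872.

24.7 years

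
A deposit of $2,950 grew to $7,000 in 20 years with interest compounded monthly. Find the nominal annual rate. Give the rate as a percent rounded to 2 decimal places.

The 240-period growth factor is 7,000/2,950 = 2.37288.
r/12 = 2.37288^(1/240) − 1 ≈ 0.00360693, so r ≈ 12·0.00360693 = 4.32831%.

4.33%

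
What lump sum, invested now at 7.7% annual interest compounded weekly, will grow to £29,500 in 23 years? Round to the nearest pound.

Periodic rate = 7.7%/52 = 0.00148077; 1196 periods.
P = 29,500/(1 + 0.077/52)^1196 ≈ 29,500/5.8690341004 ≈ 5,026.3807.

£5,026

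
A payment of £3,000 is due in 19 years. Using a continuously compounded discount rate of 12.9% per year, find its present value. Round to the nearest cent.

£258.62

P = A·e^(−rt) = 3,000·e^(−2.451).
e^(−2.451) ≈ 0.08620733605, so P ≈ 258.6220.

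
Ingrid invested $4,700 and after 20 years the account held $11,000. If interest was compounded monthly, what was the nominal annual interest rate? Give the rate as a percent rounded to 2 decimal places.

4.26%

(1 + r/12)^240 = 11,000/4,700 = 2.34043.
1 + r/12 = 2.34043^(1/240) ≈ 1.003549, so r/12 ≈ 0.00354934.
r ≈ 12·0.00354934 = 4.25920%.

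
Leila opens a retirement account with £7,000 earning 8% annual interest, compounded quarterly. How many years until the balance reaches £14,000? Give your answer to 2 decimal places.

We need (1 + 0.02)^(4t) = 2, so 4t = ln 2 / ln 1.02 ≈ 35.0028.
t ≈ 35.0028/4 = 8.7507 years.

8.75 years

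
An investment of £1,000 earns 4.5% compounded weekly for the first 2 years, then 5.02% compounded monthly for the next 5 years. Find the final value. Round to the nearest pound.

£1,406

Phase 1: 1,000·(1 + 0.045/52)^104 ≈ 1,094.1317.
Phase 2: 1,094.1317·(1 + 0.0502/12)^60 ≈ 1,405.5624.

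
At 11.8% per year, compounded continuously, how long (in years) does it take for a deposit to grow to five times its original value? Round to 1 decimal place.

13.6 years

e^(0.118t) = 5, so 0.118t = ln 5 ≈ 1.6094.
t ≈ 1.6094/0.118 ≈ 13.6393.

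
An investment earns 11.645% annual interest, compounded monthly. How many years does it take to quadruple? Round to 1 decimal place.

(1 + 0.00970417)^(12t) = 4.
12t = ln 4 / ln(1 + 0.00970417) ≈ 1.3863/0.00965738 ≈ 143.5476.
t ≈ 11.9623.

12.0 years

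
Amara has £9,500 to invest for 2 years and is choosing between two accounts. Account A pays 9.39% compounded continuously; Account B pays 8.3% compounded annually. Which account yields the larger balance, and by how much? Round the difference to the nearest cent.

Account A, by £320.18

Account A growth factor: e^(0.0939·2) = e^0.1878 ≈ 1.2065921728; balance ≈ 11,462.6256.
Account B growth factor: (1 + 0.083)^2 ≈ 1.172889; balance ≈ 11,142.4455.
Account A is larger by 320.1801.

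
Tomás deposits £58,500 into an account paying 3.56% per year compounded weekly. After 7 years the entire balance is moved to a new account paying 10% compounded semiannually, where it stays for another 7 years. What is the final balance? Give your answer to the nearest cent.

After 7 years at 3.56%: 58,500 × 1.28288921799 ≈ 75,049.0193.
Then 7 years at 10%: 75,049.0193 × 1.97993159944 ≈ 148,591.9247.

£148,591.92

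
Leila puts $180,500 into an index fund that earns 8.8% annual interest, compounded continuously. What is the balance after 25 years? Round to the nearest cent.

A = P·e^(rt) = 180,500·e^(0.088·25) = 180,500·e^2.2.
e^2.2 ≈ 9.025013499434, so A ≈ 1,629,014.9366.

$1,629,014.94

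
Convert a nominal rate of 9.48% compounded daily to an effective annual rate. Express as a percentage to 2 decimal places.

9.94%

One year is 365 periods at 0.000259726 each: (1 + 0.000259726)^365 ≈ 1.099425.
EAR = 1.099425 − 1 ≈ 9.94254%.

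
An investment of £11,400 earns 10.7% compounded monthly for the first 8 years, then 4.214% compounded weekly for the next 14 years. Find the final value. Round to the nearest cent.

After 8 years at 10.7%: 11,400 × 2.3448142836 ≈ 26,730.8828.
Then 14 years at 4.214%: 26,730.8828 × 1.8034853204 ≈ 48,208.7548.

£48,208.75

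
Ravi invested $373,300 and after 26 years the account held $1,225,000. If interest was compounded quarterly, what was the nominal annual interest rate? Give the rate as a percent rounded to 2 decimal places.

4.60%

The 104-period growth factor is 1,225,000/373,300 = 3.28154.
r/4 = 3.28154^(1/104) − 1 ≈ 0.0114916, so r ≈ 4·0.0114916 = 4.59665%.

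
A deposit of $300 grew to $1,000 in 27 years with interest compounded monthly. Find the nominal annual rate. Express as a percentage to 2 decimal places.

4.47%

(1 + r/12)^324 = 1,000/300 = 3.33333.
1 + r/12 = 3.33333^(1/324) ≈ 1.003723, so r/12 ≈ 0.00372288.
r ≈ 12·0.00372288 = 4.46745%.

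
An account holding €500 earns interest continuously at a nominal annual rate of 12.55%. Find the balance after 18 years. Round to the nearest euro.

€4,787

A = P·e^(rt) = 500·e^(0.1255·18) = 500·e^2.259.
e^2.259 ≈ 9.573510868, so A ≈ 4,786.7554.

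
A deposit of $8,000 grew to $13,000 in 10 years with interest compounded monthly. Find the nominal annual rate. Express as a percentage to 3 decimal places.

The 120-period growth factor is 13,000/8,000 = 1.625.
r/12 = 1.625^(1/120) − 1 ≈ 0.00405409, so r ≈ 12·0.00405409 = 4.86491%.

4.865%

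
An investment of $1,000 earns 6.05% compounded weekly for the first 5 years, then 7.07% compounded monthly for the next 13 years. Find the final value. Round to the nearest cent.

After 5 years at 6.05%: 1,000 × 1.352999748 ≈ 1,352.9997.
Then 13 years at 7.07%: 1,352.9997 × 2.500280867 ≈ 3,382.8794.

$3,382.88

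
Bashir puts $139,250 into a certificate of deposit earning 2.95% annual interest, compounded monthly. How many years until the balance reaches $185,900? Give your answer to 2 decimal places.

9.81 years

We need (1 + 0.00245833)^(12t) = 1.335, so 12t = ln 1.335 / ln 1.002458 ≈ 117.6785.
t ≈ 117.6785/12 = 9.8065 years.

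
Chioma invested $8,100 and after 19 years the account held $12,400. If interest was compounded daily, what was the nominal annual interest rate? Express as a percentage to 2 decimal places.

2.24%

The 6935-period growth factor is 12,400/8,100 = 1.53086.
r/365 = 1.53086^(1/6935) − 1 ≈ 0.0000614053, so r ≈ 365·0.0000614053 = 2.24129%.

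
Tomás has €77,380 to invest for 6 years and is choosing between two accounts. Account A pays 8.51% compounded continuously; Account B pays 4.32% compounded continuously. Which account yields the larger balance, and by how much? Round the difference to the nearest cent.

Account A, by €28,661.37

Account A growth factor: e^(0.0851·6) = e^0.5106 ≈ 1.66629066948; balance ≈ 128,937.5720.
Account B growth factor: e^(0.0432·6) = e^0.2592 ≈ 1.2958929575; balance ≈ 100,276.1971.
Account A is larger by 28,661.3750.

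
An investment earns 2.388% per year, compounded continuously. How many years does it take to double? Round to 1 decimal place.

29.0 years

e^(0.02388t) = 2, so 0.02388t = ln 2 ≈ 0.69315.
t ≈ 0.69315/0.02388 ≈ 29.0263.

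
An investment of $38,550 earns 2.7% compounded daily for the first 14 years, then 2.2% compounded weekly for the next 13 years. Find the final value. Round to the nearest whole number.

After 14 years at 2.7%: 38,550 × 1.4593425409 ≈ 56,257.6550.
Then 13 years at 2.2%: 56,257.6550 × 1.3310119493 ≈ 74,879.6110.

$74,880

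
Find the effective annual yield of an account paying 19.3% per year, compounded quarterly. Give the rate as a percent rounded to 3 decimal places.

20.742%

One year is 4 periods at 0.04825 each: (1 + 0.04825)^4 ≈ 1.207423.
EAR = 1.207423 − 1 ≈ 20.74231%.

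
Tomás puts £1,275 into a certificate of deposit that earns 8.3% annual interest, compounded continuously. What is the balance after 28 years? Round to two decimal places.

£13,025.98

A = P·e^(rt) = 1,275·e^(0.083·28) = 1,275·e^2.324.
e^2.324 ≈ 10.216458517, so A ≈ 13,025.9846.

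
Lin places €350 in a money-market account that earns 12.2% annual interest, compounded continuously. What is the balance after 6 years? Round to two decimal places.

A = P·e^(rt) = 350·e^(0.122·6) = 350·e^0.732.
e^0.732 ≈ 2.07923492, so A ≈ 727.7322.

€727.73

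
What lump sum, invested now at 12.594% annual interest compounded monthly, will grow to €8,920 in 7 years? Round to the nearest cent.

€3,711.03

Periodic rate = 12.594%/12 = 0.010495; 84 periods.
P = 8,920/(1 + 0.010495)^84 ≈ 8,920/2.403644251 ≈ 3,711.0317.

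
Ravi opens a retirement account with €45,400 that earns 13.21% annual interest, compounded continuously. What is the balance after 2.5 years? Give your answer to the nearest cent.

A = P·e^(rt) = 45,400·e^(0.1321·2.5) = 45,400·e^0.33025.
e^0.33025 ≈ 1.391315914, so A ≈ 63,165.7425.

€63,165.74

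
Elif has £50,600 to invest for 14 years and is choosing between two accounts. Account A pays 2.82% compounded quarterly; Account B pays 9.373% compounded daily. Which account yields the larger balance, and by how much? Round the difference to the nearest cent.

Account B, by £112,926.64

Account A growth factor: (1 + 0.00705)^56 ≈ 1.4820330632; balance ≈ 74,990.8730.
Account B growth factor: (1 + 0.09373/365)^5110 ≈ 3.71378489304; balance ≈ 187,917.5156.
Account B is larger by 112,926.6426.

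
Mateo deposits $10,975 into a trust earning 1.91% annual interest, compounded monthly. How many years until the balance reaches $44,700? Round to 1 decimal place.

73.6 years

We need (1 + 0.00159167)^(12t) = 4.0729, so 12t = ln 4.0729 / ln 1.001592 ≈ 883.0184.
t ≈ 883.0184/12 = 73.5849 years.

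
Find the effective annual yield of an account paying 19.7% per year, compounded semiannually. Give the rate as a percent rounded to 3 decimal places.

EAR = (1 + 19.7%/2)^2 − 1 = (1 + 0.0985)^2 − 1.
(1 + 0.0985)^2 ≈ 1.206702, so EAR ≈ 20.67022%.

20.670%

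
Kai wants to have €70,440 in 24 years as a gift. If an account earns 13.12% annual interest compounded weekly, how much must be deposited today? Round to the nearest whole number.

€3,034

Periodic rate = 13.12%/52 = 0.00252308; 1248 periods.
P = 70,440/(1 + 0.1312/52)^1248 ≈ 70,440/23.215829145 ≈ 3,034.1367.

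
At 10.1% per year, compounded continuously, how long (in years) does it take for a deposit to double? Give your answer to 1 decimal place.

e^(0.101t) = 2, so 0.101t = ln 2 ≈ 0.69315.
t ≈ 0.69315/0.101 ≈ 6.8628.

6.9 years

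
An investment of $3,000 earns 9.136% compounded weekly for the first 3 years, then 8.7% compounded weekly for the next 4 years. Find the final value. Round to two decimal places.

$5,585.43

After 3 years at 9.136%: 3,000 × 1.315003744 ≈ 3,945.0112.
Then 4 years at 8.7%: 3,945.0112 × 1.415820482 ≈ 5,585.4277.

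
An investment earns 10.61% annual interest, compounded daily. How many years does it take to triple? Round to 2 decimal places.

10.36 years

(1 + 0.000290685)^(365t) = 3.
365t = ln 3 / ln(1 + 0.000290685) ≈ 1.0986/0.000290643 ≈ 3779.9412.
t ≈ 10.3560.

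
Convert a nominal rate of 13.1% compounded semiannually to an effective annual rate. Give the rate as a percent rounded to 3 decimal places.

EAR = (1 + 13.1%/2)^2 − 1 = (1 + 0.0655)^2 − 1.
(1 + 0.0655)^2 ≈ 1.13529, so EAR ≈ 13.52903%.

13.529%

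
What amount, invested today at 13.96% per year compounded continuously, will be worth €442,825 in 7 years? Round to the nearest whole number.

P = A·e^(−rt) = 442,825·e^(−0.9772).
e^(−0.9772) ≈ 0.376363442522, so P ≈ 166,663.1414.

€166,663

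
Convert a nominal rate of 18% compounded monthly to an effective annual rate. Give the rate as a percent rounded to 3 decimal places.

EAR = (1 + 18%/12)^12 − 1 = (1 + 0.015)^12 − 1.
(1 + 0.015)^12 ≈ 1.195618, so EAR ≈ 19.56182%.

19.562%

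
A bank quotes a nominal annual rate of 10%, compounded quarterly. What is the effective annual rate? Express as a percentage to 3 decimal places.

10.381%

One year is 4 periods at 0.025 each: (1 + 0.025)^4 ≈ 1.103813.
EAR = 1.103813 − 1 ≈ 10.38129%.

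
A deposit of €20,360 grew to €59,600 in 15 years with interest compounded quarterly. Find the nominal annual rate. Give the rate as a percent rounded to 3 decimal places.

(1 + r/4)^60 = 59,600/20,360 = 2.92731.
1 + r/4 = 2.92731^(1/60) ≈ 1.018063, so r/4 ≈ 0.0180626.
r ≈ 4·0.0180626 = 7.22503%.

7.225%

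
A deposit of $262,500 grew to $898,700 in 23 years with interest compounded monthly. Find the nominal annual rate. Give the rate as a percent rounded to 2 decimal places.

(1 + r/12)^276 = 898,700/262,500 = 3.42362.
1 + r/12 = 3.42362^(1/276) ≈ 1.004469, so r/12 ≈ 0.00446901.
r ≈ 12·0.00446901 = 5.36281%.

5.36%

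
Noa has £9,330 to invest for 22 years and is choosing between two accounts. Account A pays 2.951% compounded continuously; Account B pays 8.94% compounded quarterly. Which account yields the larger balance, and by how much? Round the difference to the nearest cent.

A: e^(0.02951·22) = e^0.64922 ≈ 1.9140472897, so 9,330 × 1.9140472897 ≈ 17,858.0612.
B: (1 + 0.02235)^88 ≈ 6.994632742, so 9,330 × 6.994632742 ≈ 65,259.9235.
Difference ≈ 47,401.8623 in favor of B.

Account B, by £47,401.86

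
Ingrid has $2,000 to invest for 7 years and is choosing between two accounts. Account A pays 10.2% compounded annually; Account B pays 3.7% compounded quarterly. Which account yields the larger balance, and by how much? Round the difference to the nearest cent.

A: (1 + 0.102)^7 ≈ 1.973654648, so 2,000 × 1.973654648 ≈ 3,947.3093.
B: (1 + 0.00925)^28 ≈ 1.29409222, so 2,000 × 1.29409222 ≈ 2,588.1844.
Difference ≈ 1,359.1249 in favor of A.

Account A, by $1,359.12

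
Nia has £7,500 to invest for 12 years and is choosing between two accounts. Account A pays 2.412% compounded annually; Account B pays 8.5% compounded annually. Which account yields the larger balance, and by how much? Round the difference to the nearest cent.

A: (1 + 0.02412)^12 ≈ 1.331098428, so 7,500 × 1.331098428 ≈ 9,983.2382.
B: (1 + 0.085)^12 ≈ 2.6616862324, so 7,500 × 2.6616862324 ≈ 19,962.6467.
Difference ≈ 9,979.4085 in favor of B.

Account B, by £9,979.41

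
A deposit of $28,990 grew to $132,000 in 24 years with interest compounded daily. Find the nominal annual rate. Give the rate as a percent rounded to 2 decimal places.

6.32%

(1 + r/365)^8760 = 132,000/28,990 = 4.55329.
1 + r/365 = 4.55329^(1/8760) ≈ 1.000173, so r/365 ≈ 0.000173057.
r ≈ 365·0.000173057 = 6.31659%.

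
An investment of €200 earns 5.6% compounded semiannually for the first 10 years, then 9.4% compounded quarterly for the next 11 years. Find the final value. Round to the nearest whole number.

Phase 1: 200·(1 + 0.028)^20 ≈ 347.4500.
Phase 2: 347.4500·(1 + 0.0235)^44 ≈ 965.5117.

€966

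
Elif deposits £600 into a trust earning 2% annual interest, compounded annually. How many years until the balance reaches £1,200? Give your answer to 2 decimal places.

35.00 years

We need (1 + 0.02)^t = 2, so t = ln 2 / ln 1.02 ≈ 35.0028.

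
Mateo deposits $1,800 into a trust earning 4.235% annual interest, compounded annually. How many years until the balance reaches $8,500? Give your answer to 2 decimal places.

(1 + 0.04235)^t = 8,500/1,800 = 4.7222.
t·ln(1 + 0.04235) = ln(4.7222); t = 1.5523/0.0414778 ≈ 37.4244.

37.42 years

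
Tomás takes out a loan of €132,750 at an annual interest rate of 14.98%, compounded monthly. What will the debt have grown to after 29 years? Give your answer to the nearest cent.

€9,954,462.06

Periodic rate = 14.98%/12 = 0.0124833; periods = 12·29 = 348.
A = 132,750·(1 + 0.1498/12)^348 ≈ 132,750·74.98653149089 ≈ 9,954,462.0554.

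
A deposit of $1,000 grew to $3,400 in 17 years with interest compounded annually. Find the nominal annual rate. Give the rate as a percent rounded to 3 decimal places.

7.464%

(1 + r)^17 = 3,400/1,000 = 3.4.
1 + r = 3.4^(1/17) ≈ 1.074641, so r ≈ 0.0746411.
r ≈ 7.46411%.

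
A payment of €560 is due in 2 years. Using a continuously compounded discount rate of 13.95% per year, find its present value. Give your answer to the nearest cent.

€423.66

P = A·e^(−rt) = 560·e^(−0.279).
e^(−0.279) ≈ 0.756539903, so P ≈ 423.6623.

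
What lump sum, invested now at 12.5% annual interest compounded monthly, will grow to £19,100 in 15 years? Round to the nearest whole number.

£2,958

Periodic rate = 12.5%/12 = 0.0104167; 180 periods.
P = 19,100/(1 + 0.125/12)^180 ≈ 19,100/6.4578837187 ≈ 2,957.6253.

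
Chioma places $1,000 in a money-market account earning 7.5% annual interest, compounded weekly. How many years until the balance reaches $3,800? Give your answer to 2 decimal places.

(1 + 0.00144231)^(52t) = 3,800/1,000 = 3.8.
52t·ln(1 + 0.00144231) = ln(3.8); 52t = 1.335/0.00144127 ≈ 926.2681.
t ≈ 17.8128 years.

17.81 years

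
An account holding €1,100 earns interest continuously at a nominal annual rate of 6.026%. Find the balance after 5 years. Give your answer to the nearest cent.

A = P·e^(rt) = 1,100·e^(0.06026·5) = 1,100·e^0.3013.
e^0.3013 ≈ 1.351614765, so A ≈ 1,486.7762.

€1,486.78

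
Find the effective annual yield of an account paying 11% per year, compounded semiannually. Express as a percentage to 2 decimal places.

11.30%

One year is 2 periods at 0.055 each: (1 + 0.055)^2 ≈ 1.113025.
EAR = 1.113025 − 1 ≈ 11.30250%.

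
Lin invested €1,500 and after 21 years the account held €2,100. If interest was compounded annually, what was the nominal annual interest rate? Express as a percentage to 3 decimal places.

The 21-period growth factor is 2,100/1,500 = 1.4.
r = 1.4^(1/21) − 1 ≈ 0.0161515, i.e. 1.61515%.

1.615%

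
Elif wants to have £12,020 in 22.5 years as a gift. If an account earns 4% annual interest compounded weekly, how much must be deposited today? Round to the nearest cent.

Periodic rate = 4%/52 = 0.000769231; 1170 periods.
P = 12,020/(1 + 0.04/52)^1170 ≈ 12,020/2.4587522936 ≈ 4,888.6584.

£4,888.66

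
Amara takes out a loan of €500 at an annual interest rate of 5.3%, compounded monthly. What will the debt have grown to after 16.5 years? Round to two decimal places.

Periodic rate = 5.3%/12 = 0.00441667; periods = 12·16.5 = 198.
A = 500·(1 + 0.053/12)^198 ≈ 500·2.393063825 ≈ 1,196.5319.

€1,196.53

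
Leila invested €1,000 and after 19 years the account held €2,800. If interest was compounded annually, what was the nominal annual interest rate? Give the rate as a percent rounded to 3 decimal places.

5.569%

(1 + r)^19 = 2,800/1,000 = 2.8.
1 + r = 2.8^(1/19) ≈ 1.055686, so r ≈ 0.0556857.
r ≈ 5.56857%.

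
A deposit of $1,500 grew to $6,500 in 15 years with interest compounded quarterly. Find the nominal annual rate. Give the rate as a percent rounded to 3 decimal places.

9.896%

The 60-period growth factor is 6,500/1,500 = 4.33333.
r/4 = 4.33333^(1/60) − 1 ≈ 0.02474, so r ≈ 4·0.02474 = 9.89601%.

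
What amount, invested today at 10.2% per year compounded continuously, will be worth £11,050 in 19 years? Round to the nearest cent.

P = A·e^(−rt) = 11,050·e^(−1.938).
e^(−1.938) ≈ 0.14399164528, so P ≈ 1,591.1077.

£1,591.11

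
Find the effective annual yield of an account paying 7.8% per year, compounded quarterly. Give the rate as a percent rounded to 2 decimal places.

EAR = (1 + 7.8%/4)^4 − 1 = (1 + 0.0195)^4 − 1.
(1 + 0.0195)^4 ≈ 1.080311, so EAR ≈ 8.03113%.

8.03%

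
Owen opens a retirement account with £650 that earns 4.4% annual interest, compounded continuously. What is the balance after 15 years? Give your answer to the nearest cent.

£1,257.62

A = P·e^(rt) = 650·e^(0.044·15) = 650·e^0.66.
e^0.66 ≈ 1.934792334, so A ≈ 1,257.6150.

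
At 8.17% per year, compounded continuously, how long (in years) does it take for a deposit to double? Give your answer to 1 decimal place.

8.5 years

e^(0.0817t) = 2, so 0.0817t = ln 2 ≈ 0.69315.
t ≈ 0.69315/0.0817 ≈ 8.4841.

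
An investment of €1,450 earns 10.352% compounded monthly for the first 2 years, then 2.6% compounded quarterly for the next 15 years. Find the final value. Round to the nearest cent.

€2,628.61

After 2 years at 10.352%: 1,450 × 1.228940075 ≈ 1,781.9631.
Then 15 years at 2.6%: 1,781.9631 × 1.475117969 ≈ 2,628.6058.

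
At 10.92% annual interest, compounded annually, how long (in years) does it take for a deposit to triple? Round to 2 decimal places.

(1 + 0.1092)^t = 3.
t = ln 3 / ln(1 + 0.1092) ≈ 1.0986/0.103639 ≈ 10.6004.

10.60 years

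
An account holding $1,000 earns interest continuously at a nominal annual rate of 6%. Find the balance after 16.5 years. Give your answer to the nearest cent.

A = P·e^(rt) = 1,000·e^(0.06·16.5) = 1,000·e^0.99.
e^0.99 ≈ 2.691234472, so A ≈ 2,691.2345.

$2,691.23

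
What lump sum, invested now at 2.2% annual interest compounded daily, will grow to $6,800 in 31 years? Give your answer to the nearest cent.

$3,438.18

Periodic rate = 2.2%/365 = 0.000060274; 11315 periods.
P = 6,800/(1 + 0.022/365)^11315 ≈ 6,800/1.977788789 ≈ 3,438.1831.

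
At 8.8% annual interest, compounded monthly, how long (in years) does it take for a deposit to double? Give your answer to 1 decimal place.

7.9 years

(1 + 0.00733333)^(12t) = 2.
12t = ln 2 / ln(1 + 0.00733333) ≈ 0.69315/0.00730658 ≈ 94.8662.
t ≈ 7.9055.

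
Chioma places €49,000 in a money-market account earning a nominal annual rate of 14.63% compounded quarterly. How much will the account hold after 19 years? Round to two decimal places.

€751,366.08

Periodic rate = 14.63%/4 = 0.036575; periods = 4·19 = 76.
A = 49,000·(1 + 0.036575)^76 ≈ 49,000·15.3340017212 ≈ 751,366.0843.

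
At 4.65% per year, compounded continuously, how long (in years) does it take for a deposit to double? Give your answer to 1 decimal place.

14.9 years

e^(0.0465t) = 2, so 0.0465t = ln 2 ≈ 0.69315.
t ≈ 0.69315/0.0465 ≈ 14.9064.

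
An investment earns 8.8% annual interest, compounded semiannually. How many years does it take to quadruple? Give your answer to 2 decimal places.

16.10 years

(1 + 0.044)^(2t) = 4.
2t = ln 4 / ln(1 + 0.044) ≈ 1.3863/0.0430595 ≈ 32.1949.
t ≈ 16.0974.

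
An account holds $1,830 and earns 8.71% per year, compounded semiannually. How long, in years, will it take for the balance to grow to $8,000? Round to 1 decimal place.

We need (1 + 0.04355)^(2t) = 4.3716, so 2t = ln 4.3716 / ln 1.04355 ≈ 34.6043.
t ≈ 34.6043/2 = 17.3022 years.

17.3 years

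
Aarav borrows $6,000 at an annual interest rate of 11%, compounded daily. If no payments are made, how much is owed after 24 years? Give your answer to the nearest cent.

$84,045.79

Growth factor = (1 + 0.11/365)^8760 ≈ 14.007631268.
A ≈ 6,000 × 14.007631268 ≈ 84,045.7876.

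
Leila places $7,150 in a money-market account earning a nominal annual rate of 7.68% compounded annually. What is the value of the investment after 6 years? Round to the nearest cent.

$11,145.93

Annual rate = 7.68% = 0.0768; years = 6.
A = 7,150·(1 + 0.0768)^6 ≈ 7,150·1.5588713712 ≈ 11,145.9303.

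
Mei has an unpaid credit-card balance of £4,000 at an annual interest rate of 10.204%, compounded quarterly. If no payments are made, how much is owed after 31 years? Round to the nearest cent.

£90,909.14

Periodic rate = 10.204%/4 = 0.02551; periods = 4·31 = 124.
A = 4,000·(1 + 0.02551)^124 ≈ 4,000·22.727284842 ≈ 90,909.1394.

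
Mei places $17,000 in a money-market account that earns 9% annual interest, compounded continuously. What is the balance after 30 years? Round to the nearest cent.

$252,955.44

A = P·e^(rt) = 17,000·e^(0.09·30) = 17,000·e^2.7.
e^2.7 ≈ 14.8797317249, so A ≈ 252,955.4393.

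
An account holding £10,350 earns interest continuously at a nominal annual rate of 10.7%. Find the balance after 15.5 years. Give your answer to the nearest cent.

£54,352.28

A = P·e^(rt) = 10,350·e^(0.107·15.5) = 10,350·e^1.6585.
e^1.6585 ≈ 5.2514277919, so A ≈ 54,352.2776.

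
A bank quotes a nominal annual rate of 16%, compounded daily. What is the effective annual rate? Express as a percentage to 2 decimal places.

17.35%

EAR = (1 + 16%/365)^365 − 1 = (1 + 0.000438356)^365 − 1.
(1 + 0.000438356)^365 ≈ 1.17347, so EAR ≈ 17.34697%.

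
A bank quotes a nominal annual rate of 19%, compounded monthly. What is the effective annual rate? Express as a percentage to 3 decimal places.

EAR = (1 + 19%/12)^12 − 1 = (1 + 0.0158333)^12 − 1.
(1 + 0.0158333)^12 ≈ 1.207451, so EAR ≈ 20.74510%.

20.745%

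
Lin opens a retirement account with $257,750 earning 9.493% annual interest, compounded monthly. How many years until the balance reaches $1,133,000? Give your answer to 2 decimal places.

15.66 years

We need (1 + 0.00791083)^(12t) = 4.3957, so 12t = ln 4.3957 / ln 1.007911 ≈ 187.9047.
t ≈ 187.9047/12 = 15.6587 years.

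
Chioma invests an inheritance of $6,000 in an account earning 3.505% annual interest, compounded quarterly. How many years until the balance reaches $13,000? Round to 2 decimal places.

22.16 years

(1 + 0.0087625)^(4t) = 13,000/6,000 = 2.1667.
4t·ln(1 + 0.0087625) = ln(2.1667); 4t = 0.77319/0.00872433 ≈ 88.6245.
t ≈ 22.1561 years.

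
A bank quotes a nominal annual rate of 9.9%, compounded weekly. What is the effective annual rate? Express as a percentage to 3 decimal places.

10.396%

One year is 52 periods at 0.00190385 each: (1 + 0.00190385)^52 ≈ 1.103962.
EAR = 1.103962 − 1 ≈ 10.39624%.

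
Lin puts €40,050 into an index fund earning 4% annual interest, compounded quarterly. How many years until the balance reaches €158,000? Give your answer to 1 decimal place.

(1 + 0.01)^(4t) = 158,000/40,050 = 3.9451.
4t·ln(1 + 0.01) = ln(3.9451); 4t = 1.3725/0.00995033 ≈ 137.9317.
t ≈ 34.4829 years.

34.5 years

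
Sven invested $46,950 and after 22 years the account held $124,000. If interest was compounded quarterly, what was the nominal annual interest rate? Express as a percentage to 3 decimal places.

(1 + r/4)^88 = 124,000/46,950 = 2.64111.
1 + r/4 = 2.64111^(1/88) ≈ 1.011097, so r/4 ≈ 0.0110975.
r ≈ 4·0.0110975 = 4.43899%.

4.439%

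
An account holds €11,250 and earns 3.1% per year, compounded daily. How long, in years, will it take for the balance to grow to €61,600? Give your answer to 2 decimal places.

We need (1 + 0.0000849315)^(365t) = 5.4756, so 365t = ln 5.4756 / ln 1.000085 ≈ 20020.4377.
t ≈ 20020.4377/365 = 54.8505 years.

54.85 years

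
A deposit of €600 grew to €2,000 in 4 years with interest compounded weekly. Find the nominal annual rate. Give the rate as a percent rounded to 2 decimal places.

30.19%

The 208-period growth factor is 2,000/600 = 3.33333.
r/52 = 3.33333^(1/208) − 1 ≈ 0.00580512, so r ≈ 52·0.00580512 = 30.18660%.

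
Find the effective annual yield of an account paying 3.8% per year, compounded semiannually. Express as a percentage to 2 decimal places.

One year is 2 periods at 0.019 each: (1 + 0.019)^2 ≈ 1.038361.
EAR = 1.038361 − 1 ≈ 3.83610%.

3.84%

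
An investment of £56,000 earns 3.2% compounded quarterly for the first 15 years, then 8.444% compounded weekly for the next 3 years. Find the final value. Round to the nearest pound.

Phase 1: 56,000·(1 + 0.008)^60 ≈ 90,327.4923.
Phase 2: 90,327.4923·(1 + 0.08444/52)^156 ≈ 116,344.5929.

£116,345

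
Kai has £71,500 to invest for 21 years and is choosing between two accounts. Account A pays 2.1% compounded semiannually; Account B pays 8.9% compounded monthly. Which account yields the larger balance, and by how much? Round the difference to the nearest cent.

Account A growth factor: (1 + 0.0105)^42 ≈ 1.55069129796; balance ≈ 110,874.4278.
Account B growth factor: (1 + 0.089/12)^252 ≈ 6.43726142319; balance ≈ 460,264.1918.
Account B is larger by 349,389.7640.

Account B, by £349,389.76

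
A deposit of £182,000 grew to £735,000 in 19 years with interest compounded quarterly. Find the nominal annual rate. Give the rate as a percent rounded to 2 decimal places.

7.41%

(1 + r/4)^76 = 735,000/182,000 = 4.03846.
1 + r/4 = 4.03846^(1/76) ≈ 1.018536, so r/4 ≈ 0.0185363.
r ≈ 4·0.0185363 = 7.41453%.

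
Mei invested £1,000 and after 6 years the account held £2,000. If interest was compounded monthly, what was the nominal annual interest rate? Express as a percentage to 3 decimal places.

11.608%

(1 + r/12)^72 = 2,000/1,000 = 2.
1 + r/12 = 2^(1/72) ≈ 1.009674, so r/12 ≈ 0.00967353.
r ≈ 12·0.00967353 = 11.60824%.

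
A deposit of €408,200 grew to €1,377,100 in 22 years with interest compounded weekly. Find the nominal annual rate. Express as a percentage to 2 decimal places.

5.53%

The 1144-period growth factor is 1,377,100/408,200 = 3.37359.
r/52 = 3.37359^(1/1144) − 1 ≈ 0.00106348, so r ≈ 52·0.00106348 = 5.53011%.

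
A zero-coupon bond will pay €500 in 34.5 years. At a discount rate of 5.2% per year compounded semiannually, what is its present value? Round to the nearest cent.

€85.08

Periodic rate = 5.2%/2 = 0.026; 69 periods.
P = 500/(1 + 0.026)^69 ≈ 500/5.87716513 ≈ 85.0750.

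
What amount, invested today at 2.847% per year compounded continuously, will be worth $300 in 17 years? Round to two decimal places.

$184.90

P = A·e^(−rt) = 300·e^(−0.48399).
e^(−0.48399) ≈ 0.616319365, so P ≈ 184.8958.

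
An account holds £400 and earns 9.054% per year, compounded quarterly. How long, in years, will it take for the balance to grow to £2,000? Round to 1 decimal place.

18.0 years

We need (1 + 0.022635)^(4t) = 5, so 4t = ln 5 / ln 1.022635 ≈ 71.9057.
t ≈ 71.9057/4 = 17.9764 years.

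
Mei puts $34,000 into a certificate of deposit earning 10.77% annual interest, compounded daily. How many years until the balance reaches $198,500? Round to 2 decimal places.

We need (1 + 0.000295068)^(365t) = 5.8382, so 365t = ln 5.8382 / ln 1.000295 ≈ 5980.6076.
t ≈ 5980.6076/365 = 16.3852 years.

16.39 years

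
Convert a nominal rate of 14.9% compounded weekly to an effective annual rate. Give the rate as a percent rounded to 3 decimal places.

EAR = (1 + 14.9%/52)^52 − 1 = (1 + 0.00286538)^52 − 1.
(1 + 0.00286538)^52 ≈ 1.160426, so EAR ≈ 16.04257%.

16.043%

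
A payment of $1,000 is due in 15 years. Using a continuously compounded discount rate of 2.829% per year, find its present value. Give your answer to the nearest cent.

$654.19

P = A·e^(−rt) = 1,000·e^(−0.42435).
e^(−0.42435) ≈ 0.654194874, so P ≈ 654.1949.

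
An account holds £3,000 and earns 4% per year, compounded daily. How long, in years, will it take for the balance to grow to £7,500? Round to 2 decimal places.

(1 + 0.000109589)^(365t) = 7,500/3,000 = 2.5.
365t·ln(1 + 0.000109589) = ln(2.5); 365t = 0.91629/0.000109583 ≈ 8361.6111.
t ≈ 22.9085 years.

22.91 years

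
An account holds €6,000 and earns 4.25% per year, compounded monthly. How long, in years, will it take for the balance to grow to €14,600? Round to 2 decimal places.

(1 + 0.00354167)^(12t) = 14,600/6,000 = 2.4333.
12t·ln(1 + 0.00354167) = ln(2.4333); 12t = 0.88926/0.00353541 ≈ 251.5301.
t ≈ 20.9608 years.

20.96 years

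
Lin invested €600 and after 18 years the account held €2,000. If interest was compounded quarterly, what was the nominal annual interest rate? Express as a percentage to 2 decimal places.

6.74%

The 72-period growth factor is 2,000/600 = 3.33333.
r/4 = 3.33333^(1/72) − 1 ≈ 0.0168624, so r ≈ 4·0.0168624 = 6.74497%.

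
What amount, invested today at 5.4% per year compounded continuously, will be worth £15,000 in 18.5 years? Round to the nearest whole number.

£5,524

P = A·e^(−rt) = 15,000·e^(−0.999).
e^(−0.999) ≈ 0.36824750461, so P ≈ 5,523.7126.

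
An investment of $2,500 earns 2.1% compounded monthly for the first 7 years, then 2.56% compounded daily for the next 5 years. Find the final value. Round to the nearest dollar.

Phase 1: 2,500·(1 + 0.00175)^84 ≈ 2,895.5129.
Phase 2: 2,895.5129·(1 + 0.0256/365)^1825 ≈ 3,290.8891.

$3,291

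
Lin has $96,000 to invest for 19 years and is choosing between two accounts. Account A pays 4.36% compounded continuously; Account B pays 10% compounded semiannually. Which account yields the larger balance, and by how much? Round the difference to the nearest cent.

Account A growth factor: e^(0.0436·19) = e^0.8284 ≈ 2.28965236416; balance ≈ 219,806.6270.
Account B growth factor: (1 + 0.05)^38 ≈ 6.38547728991; balance ≈ 613,005.8198.
Account B is larger by 393,199.1929.

Account B, by $393,199.19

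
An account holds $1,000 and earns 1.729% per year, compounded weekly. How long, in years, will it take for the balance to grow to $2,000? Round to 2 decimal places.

We need (1 + 0.0003325)^(52t) = 2, so 52t = ln 2 / ln 1.000333 ≈ 2084.9997.
t ≈ 2084.9997/52 = 40.0961 years.

40.10 years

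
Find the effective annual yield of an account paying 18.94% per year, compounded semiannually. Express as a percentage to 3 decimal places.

19.837%

One year is 2 periods at 0.0947 each: (1 + 0.0947)^2 ≈ 1.198368.
EAR = 1.198368 − 1 ≈ 19.83681%.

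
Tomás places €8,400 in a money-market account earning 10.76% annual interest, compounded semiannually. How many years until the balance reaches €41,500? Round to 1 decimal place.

15.2 years

We need (1 + 0.0538)^(2t) = 4.9405, so 2t = ln 4.9405 / ln 1.0538 ≈ 30.4844.
t ≈ 30.4844/2 = 15.2422 years.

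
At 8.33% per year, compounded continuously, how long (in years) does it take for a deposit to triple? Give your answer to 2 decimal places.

13.19 years

e^(0.0833t) = 3, so 0.0833t = ln 3 ≈ 1.0986.
t ≈ 1.0986/0.0833 ≈ 13.1886.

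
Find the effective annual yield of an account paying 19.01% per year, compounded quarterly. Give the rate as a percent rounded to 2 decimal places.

One year is 4 periods at 0.047525 each: (1 + 0.047525)^4 ≈ 1.204086.
EAR = 1.204086 − 1 ≈ 20.40862%.

20.41%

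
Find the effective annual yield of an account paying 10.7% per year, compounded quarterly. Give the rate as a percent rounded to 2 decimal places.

11.14%

EAR = (1 + 10.7%/4)^4 − 1 = (1 + 0.02675)^4 − 1.
(1 + 0.02675)^4 ≈ 1.11137, so EAR ≈ 11.13705%.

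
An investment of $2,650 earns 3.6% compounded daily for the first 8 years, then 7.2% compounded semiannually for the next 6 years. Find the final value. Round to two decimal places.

After 8 years at 3.6%: 2,650 × 1.333738362 ≈ 3,534.4067.
Then 6 years at 7.2%: 3,534.4067 × 1.528681694 ≈ 5,402.9828.

$5,402.98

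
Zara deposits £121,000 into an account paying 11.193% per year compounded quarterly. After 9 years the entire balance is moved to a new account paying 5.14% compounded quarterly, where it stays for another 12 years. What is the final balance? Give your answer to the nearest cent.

£603,167.18

Phase 1: 121,000·(1 + 0.0279825)^36 ≈ 326,791.9445.
Phase 2: 326,791.9445·(1 + 0.01285)^48 ≈ 603,167.1758.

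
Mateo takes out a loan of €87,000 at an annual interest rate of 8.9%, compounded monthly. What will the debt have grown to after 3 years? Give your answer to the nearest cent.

€113,513.62

Periodic rate = 8.9%/12 = 0.00741667; periods = 12·3 = 36.
A = 87,000·(1 + 0.089/12)^36 ≈ 87,000·1.30475429525 ≈ 113,513.6237.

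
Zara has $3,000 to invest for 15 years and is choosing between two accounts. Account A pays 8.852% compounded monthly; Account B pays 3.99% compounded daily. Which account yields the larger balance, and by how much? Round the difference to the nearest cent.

Account A, by $5,805.19

Account A growth factor: (1 + 0.08852/12)^180 ≈ 3.7543928562; balance ≈ 11,263.1786.
Account B growth factor: (1 + 0.0399/365)^5475 ≈ 1.81932816; balance ≈ 5,457.9845.
Account A is larger by 5,805.1941.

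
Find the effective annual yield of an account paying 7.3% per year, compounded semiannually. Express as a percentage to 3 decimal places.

One year is 2 periods at 0.0365 each: (1 + 0.0365)^2 ≈ 1.074332.
EAR = 1.074332 − 1 ≈ 7.43322%.

7.433%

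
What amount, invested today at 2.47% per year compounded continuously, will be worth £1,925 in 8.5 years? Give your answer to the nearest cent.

£1,560.45

P = A·e^(−rt) = 1,925·e^(−0.20995).
e^(−0.20995) ≈ 0.8106247762, so P ≈ 1,560.4527.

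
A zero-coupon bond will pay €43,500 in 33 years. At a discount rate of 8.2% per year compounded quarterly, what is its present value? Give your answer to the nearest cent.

Periodic rate = 8.2%/4 = 0.0205; 132 periods.
P = 43,500/(1 + 0.0205)^132 ≈ 43,500/14.565224899 ≈ 2,986.5656.

€2,986.57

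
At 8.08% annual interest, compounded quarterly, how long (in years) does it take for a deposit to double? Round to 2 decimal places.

8.66 years

(1 + 0.0202)^(4t) = 2.
4t = ln 2 / ln(1 + 0.0202) ≈ 0.69315/0.0199987 ≈ 34.6596.
t ≈ 8.6649.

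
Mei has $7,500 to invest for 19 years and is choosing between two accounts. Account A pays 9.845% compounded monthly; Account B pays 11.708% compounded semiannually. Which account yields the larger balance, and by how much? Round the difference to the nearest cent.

Account B, by $16,834.65

A: (1 + 0.09845/12)^228 ≈ 6.4425122137, so 7,500 × 6.4425122137 ≈ 48,318.8416.
B: (1 + 0.05854)^38 ≈ 8.6871316303, so 7,500 × 8.6871316303 ≈ 65,153.4872.
Difference ≈ 16,834.6456 in favor of B.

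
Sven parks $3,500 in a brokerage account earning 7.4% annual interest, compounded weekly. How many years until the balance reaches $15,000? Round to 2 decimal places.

We need (1 + 0.00142308)^(52t) = 4.2857, so 52t = ln 4.2857 / ln 1.001423 ≈ 1023.3617.
t ≈ 1023.3617/52 = 19.6800 years.

19.68 years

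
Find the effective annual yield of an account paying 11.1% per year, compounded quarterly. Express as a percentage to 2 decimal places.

11.57%

One year is 4 periods at 0.02775 each: (1 + 0.02775)^4 ≈ 1.115706.
EAR = 1.115706 − 1 ≈ 11.57064%.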